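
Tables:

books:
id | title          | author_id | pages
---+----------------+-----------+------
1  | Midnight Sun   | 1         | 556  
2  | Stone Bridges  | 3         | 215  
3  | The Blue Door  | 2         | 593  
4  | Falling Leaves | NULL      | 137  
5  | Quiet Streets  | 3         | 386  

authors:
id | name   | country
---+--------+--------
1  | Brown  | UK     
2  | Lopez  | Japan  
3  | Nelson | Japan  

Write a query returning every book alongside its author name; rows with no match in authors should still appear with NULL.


LEFT JOIN keeps every row from books (the left table); where author_id has no match in authors, the author columns become NULL. Walk through each book:
  - book 1 (Midnight Sun): author_id=1 -> matches Brown
  - book 2 (Stone Bridges): author_id=3 -> matches Nelson
  - book 3 (The Blue Door): author_id=2 -> matches Lopez
  - book 4 (Falling Leaves): author_id=NULL, no match -> kept with NULL
  - book 5 (Quiet Streets): author_id=3 -> matches Nelson
All 5 rows appear; 1 has NULL author.

SQL:
SELECT a.title, b.name AS author
FROM books a
LEFT JOIN authors b ON a.author_id = b.id

Result:
title          | author
---------------+-------
Midnight Sun   | Brown 
Stone Bridges  | Nelson
The Blue Door  | Lopez 
Falling Leaves | NULL  
Quiet Streets  | Nelson


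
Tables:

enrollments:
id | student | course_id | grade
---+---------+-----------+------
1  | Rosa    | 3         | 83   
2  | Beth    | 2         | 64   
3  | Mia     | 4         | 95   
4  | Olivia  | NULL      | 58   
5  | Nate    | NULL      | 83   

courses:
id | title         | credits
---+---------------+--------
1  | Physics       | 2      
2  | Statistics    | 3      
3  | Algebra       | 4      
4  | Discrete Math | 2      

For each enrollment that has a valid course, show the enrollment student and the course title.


INNER JOIN keeps only enrollments rows whose course_id matches an id in courses. Walk through each enrollment:
  - enrollment 1 (Rosa): course_id=3 -> matches Algebra
  - enrollment 2 (Beth): course_id=2 -> matches Statistics
  - enrollment 3 (Mia): course_id=4 -> matches Discrete Math
  - enrollment 4 (Olivia): course_id=NULL, no match -> dropped
  - enrollment 5 (Nate): course_id=NULL, no match -> dropped
So 2 of 5 rows are dropped.

SQL:
SELECT a.student, b.title AS course
FROM enrollments a
INNER JOIN courses b ON a.course_id = b.id

Result:
student | course       
--------+--------------
Rosa    | Algebra      
Beth    | Statistics   
Mia     | Discrete Math


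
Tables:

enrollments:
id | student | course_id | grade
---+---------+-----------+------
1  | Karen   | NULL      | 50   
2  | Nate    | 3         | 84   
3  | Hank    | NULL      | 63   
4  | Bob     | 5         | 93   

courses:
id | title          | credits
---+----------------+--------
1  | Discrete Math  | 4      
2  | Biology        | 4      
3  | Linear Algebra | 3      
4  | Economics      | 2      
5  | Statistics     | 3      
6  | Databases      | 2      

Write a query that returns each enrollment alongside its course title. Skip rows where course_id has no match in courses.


INNER JOIN keeps only enrollments rows whose course_id matches an id in courses. Walk through each enrollment:
  - enrollment 1 (Karen): course_id=NULL, no match -> dropped
  - enrollment 2 (Nate): course_id=3 -> matches Linear Algebra
  - enrollment 3 (Hank): course_id=NULL, no match -> dropped
  - enrollment 4 (Bob): course_id=5 -> matches Statistics
So 2 of 4 rows are dropped.

SQL:
SELECT a.student, b.title AS course
FROM enrollments a
INNER JOIN courses b ON a.course_id = b.id

Result:
student | course        
--------+---------------
Nate    | Linear Algebra
Bob     | Statistics    


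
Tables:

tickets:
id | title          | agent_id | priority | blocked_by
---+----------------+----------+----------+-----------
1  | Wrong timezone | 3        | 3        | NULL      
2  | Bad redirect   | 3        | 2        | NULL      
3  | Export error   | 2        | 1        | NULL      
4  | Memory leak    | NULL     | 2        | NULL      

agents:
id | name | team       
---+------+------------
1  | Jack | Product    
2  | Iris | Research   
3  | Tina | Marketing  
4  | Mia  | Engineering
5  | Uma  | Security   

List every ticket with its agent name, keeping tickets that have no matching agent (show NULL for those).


LEFT JOIN keeps every row from tickets (the left table); where agent_id has no match in agents, the agent columns become NULL. Walk through each ticket:
  - ticket 1 (Wrong timezone): agent_id=3 -> matches Tina
  - ticket 2 (Bad redirect): agent_id=3 -> matches Tina
  - ticket 3 (Export error): agent_id=2 -> matches Iris
  - ticket 4 (Memory leak): agent_id=NULL, no match -> kept with NULL
All 4 rows appear; 1 has NULL agent.

SQL:
SELECT a.title, b.name AS agent
FROM tickets a
LEFT JOIN agents b ON a.agent_id = b.id

Result:
title          | agent
---------------+------
Wrong timezone | Tina 
Bad redirect   | Tina 
Export error   | Iris 
Memory leak    | NULL 


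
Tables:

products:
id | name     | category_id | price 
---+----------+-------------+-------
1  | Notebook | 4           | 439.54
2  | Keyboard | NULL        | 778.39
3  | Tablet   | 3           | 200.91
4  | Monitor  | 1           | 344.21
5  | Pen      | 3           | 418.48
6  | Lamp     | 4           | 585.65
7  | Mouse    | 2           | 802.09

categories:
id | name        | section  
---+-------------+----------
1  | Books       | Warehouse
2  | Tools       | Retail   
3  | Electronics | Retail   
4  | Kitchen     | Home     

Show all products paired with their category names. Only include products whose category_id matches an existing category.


INNER JOIN keeps only products rows whose category_id matches an id in categories. Walk through each product:
  - product 1 (Notebook): category_id=4 -> matches Kitchen
  - product 2 (Keyboard): category_id=NULL, no match -> dropped
  - product 3 (Tablet): category_id=3 -> matches Electronics
  - product 4 (Monitor): category_id=1 -> matches Books
  - product 5 (Pen): category_id=3 -> matches Electronics
  - product 6 (Lamp): category_id=4 -> matches Kitchen
  - product 7 (Mouse): category_id=2 -> matches Tools
So 1 of 7 rows is dropped.

SQL:
SELECT a.name, b.name AS category
FROM products a
INNER JOIN categories b ON a.category_id = b.id

Result:
name     | category   
---------+------------
Notebook | Kitchen    
Tablet   | Electronics
Monitor  | Books      
Pen      | Electronics
Lamp     | Kitchen    
Mouse    | Tools      


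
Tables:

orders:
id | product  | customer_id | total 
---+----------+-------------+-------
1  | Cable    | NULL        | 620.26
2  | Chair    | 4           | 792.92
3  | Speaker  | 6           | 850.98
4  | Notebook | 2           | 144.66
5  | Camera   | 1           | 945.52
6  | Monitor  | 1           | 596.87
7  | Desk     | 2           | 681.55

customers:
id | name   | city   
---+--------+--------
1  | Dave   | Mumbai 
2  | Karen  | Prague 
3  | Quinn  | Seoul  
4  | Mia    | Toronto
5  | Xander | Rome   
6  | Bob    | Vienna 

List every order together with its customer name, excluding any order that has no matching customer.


INNER JOIN keeps only orders rows whose customer_id matches an id in customers. Walk through each order:
  - order 1 (Cable): customer_id=NULL, no match -> dropped
  - order 2 (Chair): customer_id=4 -> matches Mia
  - order 3 (Speaker): customer_id=6 -> matches Bob
  - order 4 (Notebook): customer_id=2 -> matches Karen
  - order 5 (Camera): customer_id=1 -> matches Dave
  - order 6 (Monitor): customer_id=1 -> matches Dave
  - order 7 (Desk): customer_id=2 -> matches Karen
So 1 of 7 rows is dropped.

SQL:
SELECT a.product, b.name AS customer
FROM orders a
INNER JOIN customers b ON a.customer_id = b.id

Result:
product  | customer
---------+---------
Chair    | Mia     
Speaker  | Bob     
Notebook | Karen   
Camera   | Dave    
Monitor  | Dave    
Desk     | Karen   


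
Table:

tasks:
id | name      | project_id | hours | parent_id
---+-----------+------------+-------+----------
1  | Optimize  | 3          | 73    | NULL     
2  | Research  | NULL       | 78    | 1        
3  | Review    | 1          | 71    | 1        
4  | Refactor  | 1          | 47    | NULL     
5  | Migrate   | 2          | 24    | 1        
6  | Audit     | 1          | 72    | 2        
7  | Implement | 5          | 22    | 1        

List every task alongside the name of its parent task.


This is a self-join: tasks is joined to a second copy of itself, matching each row's parent_id to another row's id. Use LEFT JOIN so rows with parent_id=NULL are kept.
  - task 1 (Optimize): parent_id=NULL -> NULL
  - task 2 (Research): parent_id=1 -> Optimize
  - task 3 (Review): parent_id=1 -> Optimize
  - task 4 (Refactor): parent_id=NULL -> NULL
  - task 5 (Migrate): parent_id=1 -> Optimize
  - task 6 (Audit): parent_id=2 -> Research
  - task 7 (Implement): parent_id=1 -> Optimize

SQL:
SELECT a.name AS item, b.name AS parent
FROM tasks a
LEFT JOIN tasks b ON a.parent_id = b.id

Result:
item      | parent  
----------+---------
Optimize  | NULL    
Research  | Optimize
Review    | Optimize
Refactor  | NULL    
Migrate   | Optimize
Audit     | Research
Implement | Optimize


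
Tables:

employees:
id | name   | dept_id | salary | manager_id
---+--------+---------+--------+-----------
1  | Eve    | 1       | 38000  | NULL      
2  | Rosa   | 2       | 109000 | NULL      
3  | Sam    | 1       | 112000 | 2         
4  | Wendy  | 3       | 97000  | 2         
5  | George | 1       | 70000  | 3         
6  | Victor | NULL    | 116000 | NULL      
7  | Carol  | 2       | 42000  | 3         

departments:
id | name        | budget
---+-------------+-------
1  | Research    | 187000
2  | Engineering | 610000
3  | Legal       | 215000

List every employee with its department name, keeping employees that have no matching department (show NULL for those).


LEFT JOIN keeps every row from employees (the left table); where dept_id has no match in departments, the department columns become NULL. Walk through each employee:
  - employee 1 (Eve): dept_id=1 -> matches Research
  - employee 2 (Rosa): dept_id=2 -> matches Engineering
  - employee 3 (Sam): dept_id=1 -> matches Research
  - employee 4 (Wendy): dept_id=3 -> matches Legal
  - employee 5 (George): dept_id=1 -> matches Research
  - employee 6 (Victor): dept_id=NULL, no match -> kept with NULL
  - employee 7 (Carol): dept_id=2 -> matches Engineering
All 7 rows appear; 1 has NULL department.

SQL:
SELECT a.name, b.name AS department
FROM employees a
LEFT JOIN departments b ON a.dept_id = b.id

Result:
name   | department 
-------+------------
Eve    | Research   
Rosa   | Engineering
Sam    | Research   
Wendy  | Legal      
George | Research   
Victor | NULL       
Carol  | Engineering


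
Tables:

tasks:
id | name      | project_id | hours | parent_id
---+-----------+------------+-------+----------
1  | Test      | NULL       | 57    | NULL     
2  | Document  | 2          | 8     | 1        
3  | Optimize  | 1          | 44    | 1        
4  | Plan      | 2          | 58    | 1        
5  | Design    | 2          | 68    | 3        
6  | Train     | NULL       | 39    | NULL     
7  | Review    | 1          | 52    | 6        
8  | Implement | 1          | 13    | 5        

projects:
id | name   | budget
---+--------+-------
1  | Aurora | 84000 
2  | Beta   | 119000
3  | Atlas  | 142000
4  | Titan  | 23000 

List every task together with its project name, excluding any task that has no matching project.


INNER JOIN keeps only tasks rows whose project_id matches an id in projects. Walk through each task:
  - task 1 (Test): project_id=NULL, no match -> dropped
  - task 2 (Document): project_id=2 -> matches Beta
  - task 3 (Optimize): project_id=1 -> matches Aurora
  - task 4 (Plan): project_id=2 -> matches Beta
  - task 5 (Design): project_id=2 -> matches Beta
  - task 6 (Train): project_id=NULL, no match -> dropped
  - task 7 (Review): project_id=1 -> matches Aurora
  - task 8 (Implement): project_id=1 -> matches Aurora
So 2 of 8 rows are dropped.

SQL:
SELECT a.name, b.name AS project
FROM tasks a
INNER JOIN projects b ON a.project_id = b.id

Result:
name      | project
----------+--------
Document  | Beta   
Optimize  | Aurora 
Plan      | Beta   
Design    | Beta   
Review    | Aurora 
Implement | Aurora 


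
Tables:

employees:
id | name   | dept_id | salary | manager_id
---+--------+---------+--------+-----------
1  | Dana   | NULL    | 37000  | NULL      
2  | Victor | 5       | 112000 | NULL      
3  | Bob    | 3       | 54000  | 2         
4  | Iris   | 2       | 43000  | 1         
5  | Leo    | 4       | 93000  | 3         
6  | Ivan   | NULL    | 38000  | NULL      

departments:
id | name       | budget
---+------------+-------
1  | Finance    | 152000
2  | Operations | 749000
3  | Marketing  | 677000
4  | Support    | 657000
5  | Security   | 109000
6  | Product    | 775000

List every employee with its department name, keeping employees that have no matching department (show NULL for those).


LEFT JOIN keeps every row from employees (the left table); where dept_id has no match in departments, the department columns become NULL. Walk through each employee:
  - employee 1 (Dana): dept_id=NULL, no match -> kept with NULL
  - employee 2 (Victor): dept_id=5 -> matches Security
  - employee 3 (Bob): dept_id=3 -> matches Marketing
  - employee 4 (Iris): dept_id=2 -> matches Operations
  - employee 5 (Leo): dept_id=4 -> matches Support
  - employee 6 (Ivan): dept_id=NULL, no match -> kept with NULL
All 6 rows appear; 2 have NULL department.

SQL:
SELECT a.name, b.name AS department
FROM employees a
LEFT JOIN departments b ON a.dept_id = b.id

Result:
name   | department
-------+-----------
Dana   | NULL      
Victor | Security  
Bob    | Marketing 
Iris   | Operations
Leo    | Support   
Ivan   | NULL      


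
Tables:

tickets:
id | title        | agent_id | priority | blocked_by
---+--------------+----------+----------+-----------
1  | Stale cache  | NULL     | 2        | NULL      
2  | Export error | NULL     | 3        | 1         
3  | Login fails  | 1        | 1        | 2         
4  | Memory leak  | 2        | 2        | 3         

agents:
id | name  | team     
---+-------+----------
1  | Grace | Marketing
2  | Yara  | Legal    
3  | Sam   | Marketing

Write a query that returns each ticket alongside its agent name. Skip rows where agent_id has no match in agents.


INNER JOIN keeps only tickets rows whose agent_id matches an id in agents. Walk through each ticket:
  - ticket 1 (Stale cache): agent_id=NULL, no match -> dropped
  - ticket 2 (Export error): agent_id=NULL, no match -> dropped
  - ticket 3 (Login fails): agent_id=1 -> matches Grace
  - ticket 4 (Memory leak): agent_id=2 -> matches Yara
So 2 of 4 rows are dropped.

SQL:
SELECT a.title, b.name AS agent
FROM tickets a
INNER JOIN agents b ON a.agent_id = b.id

Result:
title       | agent
------------+------
Login fails | Grace
Memory leak | Yara 


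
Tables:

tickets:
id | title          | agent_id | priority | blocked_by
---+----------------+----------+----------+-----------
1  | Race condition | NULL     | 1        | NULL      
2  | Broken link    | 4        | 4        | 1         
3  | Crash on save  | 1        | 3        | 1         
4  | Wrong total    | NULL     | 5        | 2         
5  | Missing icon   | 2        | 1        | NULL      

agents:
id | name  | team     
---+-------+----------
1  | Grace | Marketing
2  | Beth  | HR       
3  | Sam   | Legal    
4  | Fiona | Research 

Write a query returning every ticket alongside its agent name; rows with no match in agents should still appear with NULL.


LEFT JOIN keeps every row from tickets (the left table); where agent_id has no match in agents, the agent columns become NULL. Walk through each ticket:
  - ticket 1 (Race condition): agent_id=NULL, no match -> kept with NULL
  - ticket 2 (Broken link): agent_id=4 -> matches Fiona
  - ticket 3 (Crash on save): agent_id=1 -> matches Grace
  - ticket 4 (Wrong total): agent_id=NULL, no match -> kept with NULL
  - ticket 5 (Missing icon): agent_id=2 -> matches Beth
All 5 rows appear; 2 have NULL agent.

SQL:
SELECT a.title, b.name AS agent
FROM tickets a
LEFT JOIN agents b ON a.agent_id = b.id

Result:
title          | agent
---------------+------
Race condition | NULL 
Broken link    | Fiona
Crash on save  | Grace
Wrong total    | NULL 
Missing icon   | Beth 


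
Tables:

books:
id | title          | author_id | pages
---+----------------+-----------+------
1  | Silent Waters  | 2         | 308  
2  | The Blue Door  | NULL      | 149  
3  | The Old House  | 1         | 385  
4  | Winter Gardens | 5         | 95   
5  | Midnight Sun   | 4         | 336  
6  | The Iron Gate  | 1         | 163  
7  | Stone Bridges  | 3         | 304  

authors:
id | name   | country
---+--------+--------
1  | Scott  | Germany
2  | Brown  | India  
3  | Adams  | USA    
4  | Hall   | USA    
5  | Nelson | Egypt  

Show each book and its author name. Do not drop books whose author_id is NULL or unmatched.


LEFT JOIN keeps every row from books (the left table); where author_id has no match in authors, the author columns become NULL. Walk through each book:
  - book 1 (Silent Waters): author_id=2 -> matches Brown
  - book 2 (The Blue Door): author_id=NULL, no match -> kept with NULL
  - book 3 (The Old House): author_id=1 -> matches Scott
  - book 4 (Winter Gardens): author_id=5 -> matches Nelson
  - book 5 (Midnight Sun): author_id=4 -> matches Hall
  - book 6 (The Iron Gate): author_id=1 -> matches Scott
  - book 7 (Stone Bridges): author_id=3 -> matches Adams
All 7 rows appear; 1 has NULL author.

SQL:
SELECT a.title, b.name AS author
FROM books a
LEFT JOIN authors b ON a.author_id = b.id

Result:
title          | author
---------------+-------
Silent Waters  | Brown 
The Blue Door  | NULL  
The Old House  | Scott 
Winter Gardens | Nelson
Midnight Sun   | Hall  
The Iron Gate  | Scott 
Stone Bridges  | Adams 


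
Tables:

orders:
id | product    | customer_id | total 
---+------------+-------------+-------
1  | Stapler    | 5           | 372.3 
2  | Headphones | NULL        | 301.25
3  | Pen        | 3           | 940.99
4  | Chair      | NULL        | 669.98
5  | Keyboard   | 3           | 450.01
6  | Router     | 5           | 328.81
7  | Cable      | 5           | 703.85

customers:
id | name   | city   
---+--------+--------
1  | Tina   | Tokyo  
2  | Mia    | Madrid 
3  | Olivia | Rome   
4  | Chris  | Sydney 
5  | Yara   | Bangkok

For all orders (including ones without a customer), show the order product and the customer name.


LEFT JOIN keeps every row from orders (the left table); where customer_id has no match in customers, the customer columns become NULL. Walk through each order:
  - order 1 (Stapler): customer_id=5 -> matches Yara
  - order 2 (Headphones): customer_id=NULL, no match -> kept with NULL
  - order 3 (Pen): customer_id=3 -> matches Olivia
  - order 4 (Chair): customer_id=NULL, no match -> kept with NULL
  - order 5 (Keyboard): customer_id=3 -> matches Olivia
  - order 6 (Router): customer_id=5 -> matches Yara
  - order 7 (Cable): customer_id=5 -> matches Yara
All 7 rows appear; 2 have NULL customer.

SQL:
SELECT a.product, b.name AS customer
FROM orders a
LEFT JOIN customers b ON a.customer_id = b.id

Result:
product    | customer
-----------+---------
Stapler    | Yara    
Headphones | NULL    
Pen        | Olivia  
Chair      | NULL    
Keyboard   | Olivia  
Router     | Yara    
Cable      | Yara    


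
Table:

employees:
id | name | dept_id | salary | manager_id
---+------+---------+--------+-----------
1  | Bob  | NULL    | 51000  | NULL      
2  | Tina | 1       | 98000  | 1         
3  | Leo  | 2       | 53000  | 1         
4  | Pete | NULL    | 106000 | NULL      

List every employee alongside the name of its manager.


This is a self-join: employees is joined to a second copy of itself, matching each row's manager_id to another row's id. Use LEFT JOIN so rows with manager_id=NULL are kept.
  - employee 1 (Bob): manager_id=NULL -> NULL
  - employee 2 (Tina): manager_id=1 -> Bob
  - employee 3 (Leo): manager_id=1 -> Bob
  - employee 4 (Pete): manager_id=NULL -> NULL

SQL:
SELECT a.name AS item, b.name AS manager
FROM employees a
LEFT JOIN employees b ON a.manager_id = b.id

Result:
item | manager
-----+--------
Bob  | NULL   
Tina | Bob    
Leo  | Bob    
Pete | NULL   


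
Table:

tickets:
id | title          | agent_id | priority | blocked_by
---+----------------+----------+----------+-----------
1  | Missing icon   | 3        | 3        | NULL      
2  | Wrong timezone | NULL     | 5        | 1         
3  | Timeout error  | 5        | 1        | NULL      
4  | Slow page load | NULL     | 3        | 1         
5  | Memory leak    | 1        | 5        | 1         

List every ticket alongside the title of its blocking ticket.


This is a self-join: tickets is joined to a second copy of itself, matching each row's blocked_by to another row's id. Use LEFT JOIN so rows with blocked_by=NULL are kept.
  - ticket 1 (Missing icon): blocked_by=NULL -> NULL
  - ticket 2 (Wrong timezone): blocked_by=1 -> Missing icon
  - ticket 3 (Timeout error): blocked_by=NULL -> NULL
  - ticket 4 (Slow page load): blocked_by=1 -> Missing icon
  - ticket 5 (Memory leak): blocked_by=1 -> Missing icon

SQL:
SELECT a.title AS item, b.title AS blocked_by
FROM tickets a
LEFT JOIN tickets b ON a.blocked_by = b.id

Result:
item           | blocked_by  
---------------+-------------
Missing icon   | NULL        
Wrong timezone | Missing icon
Timeout error  | NULL        
Slow page load | Missing icon
Memory leak    | Missing icon


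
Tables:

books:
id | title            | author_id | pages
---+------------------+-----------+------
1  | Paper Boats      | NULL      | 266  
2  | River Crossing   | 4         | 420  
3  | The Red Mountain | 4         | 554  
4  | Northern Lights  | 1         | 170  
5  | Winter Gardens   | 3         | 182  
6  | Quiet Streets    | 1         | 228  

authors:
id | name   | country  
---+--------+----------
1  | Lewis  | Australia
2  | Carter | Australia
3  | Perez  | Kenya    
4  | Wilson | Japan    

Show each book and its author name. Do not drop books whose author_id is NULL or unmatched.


LEFT JOIN keeps every row from books (the left table); where author_id has no match in authors, the author columns become NULL. Walk through each book:
  - book 1 (Paper Boats): author_id=NULL, no match -> kept with NULL
  - book 2 (River Crossing): author_id=4 -> matches Wilson
  - book 3 (The Red Mountain): author_id=4 -> matches Wilson
  - book 4 (Northern Lights): author_id=1 -> matches Lewis
  - book 5 (Winter Gardens): author_id=3 -> matches Perez
  - book 6 (Quiet Streets): author_id=1 -> matches Lewis
All 6 rows appear; 1 has NULL author.

SQL:
SELECT a.title, b.name AS author
FROM books a
LEFT JOIN authors b ON a.author_id = b.id

Result:
title            | author
-----------------+-------
Paper Boats      | NULL  
River Crossing   | Wilson
The Red Mountain | Wilson
Northern Lights  | Lewis 
Winter Gardens   | Perez 
Quiet Streets    | Lewis 


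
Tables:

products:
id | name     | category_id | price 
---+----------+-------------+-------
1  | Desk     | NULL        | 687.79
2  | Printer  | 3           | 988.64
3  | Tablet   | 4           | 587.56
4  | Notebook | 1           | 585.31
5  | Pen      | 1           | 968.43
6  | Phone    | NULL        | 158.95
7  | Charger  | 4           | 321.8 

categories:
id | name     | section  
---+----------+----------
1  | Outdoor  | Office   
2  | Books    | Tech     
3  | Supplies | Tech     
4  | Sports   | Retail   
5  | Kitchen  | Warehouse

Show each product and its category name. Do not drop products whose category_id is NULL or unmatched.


LEFT JOIN keeps every row from products (the left table); where category_id has no match in categories, the category columns become NULL. Walk through each product:
  - product 1 (Desk): category_id=NULL, no match -> kept with NULL
  - product 2 (Printer): category_id=3 -> matches Supplies
  - product 3 (Tablet): category_id=4 -> matches Sports
  - product 4 (Notebook): category_id=1 -> matches Outdoor
  - product 5 (Pen): category_id=1 -> matches Outdoor
  - product 6 (Phone): category_id=NULL, no match -> kept with NULL
  - product 7 (Charger): category_id=4 -> matches Sports
All 7 rows appear; 2 have NULL category.

SQL:
SELECT a.name, b.name AS category
FROM products a
LEFT JOIN categories b ON a.category_id = b.id

Result:
name     | category
---------+---------
Desk     | NULL    
Printer  | Supplies
Tablet   | Sports  
Notebook | Outdoor 
Pen      | Outdoor 
Phone    | NULL    
Charger  | Sports  


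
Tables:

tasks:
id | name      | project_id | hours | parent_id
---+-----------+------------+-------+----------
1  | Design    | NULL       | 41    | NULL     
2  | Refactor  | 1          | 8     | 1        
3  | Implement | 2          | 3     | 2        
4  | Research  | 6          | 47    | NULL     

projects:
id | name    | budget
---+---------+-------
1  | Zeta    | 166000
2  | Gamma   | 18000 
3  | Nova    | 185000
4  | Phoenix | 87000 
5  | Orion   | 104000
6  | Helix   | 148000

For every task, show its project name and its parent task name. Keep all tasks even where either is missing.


Two LEFT JOINs from the same base table tasks: one to projects via project_id, one to tasks itself via parent_id. Both are LEFT so every task is preserved.
Match against projects:
  - task 1 (Design): project_id=NULL, no match -> kept with NULL
  - task 2 (Refactor): project_id=1 -> matches Zeta
  - task 3 (Implement): project_id=2 -> matches Gamma
  - task 4 (Research): project_id=6 -> matches Helix
Match against tasks (self):
  - task 1 (Design): parent_id=NULL -> NULL
  - task 2 (Refactor): parent_id=1 -> Design
  - task 3 (Implement): parent_id=2 -> Refactor
  - task 4 (Research): parent_id=NULL -> NULL

SQL:
SELECT a.name, b.name AS project, c.name AS parent
FROM tasks a
LEFT JOIN projects b ON a.project_id = b.id
LEFT JOIN tasks c ON a.parent_id = c.id

Result:
name      | project | parent  
----------+---------+---------
Design    | NULL    | NULL    
Refactor  | Zeta    | Design  
Implement | Gamma   | Refactor
Research  | Helix   | NULL    


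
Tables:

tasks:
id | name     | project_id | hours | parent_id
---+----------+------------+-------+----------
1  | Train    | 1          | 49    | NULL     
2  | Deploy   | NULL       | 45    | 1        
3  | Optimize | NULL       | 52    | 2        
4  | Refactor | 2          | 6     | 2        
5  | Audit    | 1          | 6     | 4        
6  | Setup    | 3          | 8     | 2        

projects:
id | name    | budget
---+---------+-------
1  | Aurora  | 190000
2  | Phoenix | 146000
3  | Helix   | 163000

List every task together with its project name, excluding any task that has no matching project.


INNER JOIN keeps only tasks rows whose project_id matches an id in projects. Walk through each task:
  - task 1 (Train): project_id=1 -> matches Aurora
  - task 2 (Deploy): project_id=NULL, no match -> dropped
  - task 3 (Optimize): project_id=NULL, no match -> dropped
  - task 4 (Refactor): project_id=2 -> matches Phoenix
  - task 5 (Audit): project_id=1 -> matches Aurora
  - task 6 (Setup): project_id=3 -> matches Helix
So 2 of 6 rows are dropped.

SQL:
SELECT a.name, b.name AS project
FROM tasks a
INNER JOIN projects b ON a.project_id = b.id

Result:
name     | project
---------+--------
Train    | Aurora 
Refactor | Phoenix
Audit    | Aurora 
Setup    | Helix  


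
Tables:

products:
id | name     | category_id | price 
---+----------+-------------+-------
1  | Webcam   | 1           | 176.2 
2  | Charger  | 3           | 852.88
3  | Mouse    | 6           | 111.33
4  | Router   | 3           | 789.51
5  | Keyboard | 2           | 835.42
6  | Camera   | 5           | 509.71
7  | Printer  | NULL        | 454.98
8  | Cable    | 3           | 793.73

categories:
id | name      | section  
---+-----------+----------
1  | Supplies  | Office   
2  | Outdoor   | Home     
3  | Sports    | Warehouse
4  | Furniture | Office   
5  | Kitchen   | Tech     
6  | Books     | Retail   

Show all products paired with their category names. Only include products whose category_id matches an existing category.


INNER JOIN keeps only products rows whose category_id matches an id in categories. Walk through each product:
  - product 1 (Webcam): category_id=1 -> matches Supplies
  - product 2 (Charger): category_id=3 -> matches Sports
  - product 3 (Mouse): category_id=6 -> matches Books
  - product 4 (Router): category_id=3 -> matches Sports
  - product 5 (Keyboard): category_id=2 -> matches Outdoor
  - product 6 (Camera): category_id=5 -> matches Kitchen
  - product 7 (Printer): category_id=NULL, no match -> dropped
  - product 8 (Cable): category_id=3 -> matches Sports
So 1 of 8 rows is dropped.

SQL:
SELECT a.name, b.name AS category
FROM products a
INNER JOIN categories b ON a.category_id = b.id

Result:
name     | category
---------+---------
Webcam   | Supplies
Charger  | Sports  
Mouse    | Books   
Router   | Sports  
Keyboard | Outdoor 
Camera   | Kitchen 
Cable    | Sports  


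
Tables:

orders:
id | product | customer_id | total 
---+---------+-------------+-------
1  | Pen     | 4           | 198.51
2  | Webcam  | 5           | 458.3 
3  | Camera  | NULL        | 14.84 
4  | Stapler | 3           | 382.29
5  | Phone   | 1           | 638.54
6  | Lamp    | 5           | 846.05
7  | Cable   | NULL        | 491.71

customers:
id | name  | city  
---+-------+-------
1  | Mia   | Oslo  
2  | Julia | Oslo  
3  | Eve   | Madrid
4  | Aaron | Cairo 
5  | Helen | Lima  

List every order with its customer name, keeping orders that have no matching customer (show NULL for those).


LEFT JOIN keeps every row from orders (the left table); where customer_id has no match in customers, the customer columns become NULL. Walk through each order:
  - order 1 (Pen): customer_id=4 -> matches Aaron
  - order 2 (Webcam): customer_id=5 -> matches Helen
  - order 3 (Camera): customer_id=NULL, no match -> kept with NULL
  - order 4 (Stapler): customer_id=3 -> matches Eve
  - order 5 (Phone): customer_id=1 -> matches Mia
  - order 6 (Lamp): customer_id=5 -> matches Helen
  - order 7 (Cable): customer_id=NULL, no match -> kept with NULL
All 7 rows appear; 2 have NULL customer.

SQL:
SELECT a.product, b.name AS customer
FROM orders a
LEFT JOIN customers b ON a.customer_id = b.id

Result:
product | customer
--------+---------
Pen     | Aaron   
Webcam  | Helen   
Camera  | NULL    
Stapler | Eve     
Phone   | Mia     
Lamp    | Helen   
Cable   | NULL    


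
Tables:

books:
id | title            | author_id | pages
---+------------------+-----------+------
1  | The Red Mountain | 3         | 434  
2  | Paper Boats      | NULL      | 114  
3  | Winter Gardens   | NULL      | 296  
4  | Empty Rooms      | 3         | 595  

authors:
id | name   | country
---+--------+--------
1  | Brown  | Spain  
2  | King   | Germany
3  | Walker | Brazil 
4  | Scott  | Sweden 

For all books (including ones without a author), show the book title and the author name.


LEFT JOIN keeps every row from books (the left table); where author_id has no match in authors, the author columns become NULL. Walk through each book:
  - book 1 (The Red Mountain): author_id=3 -> matches Walker
  - book 2 (Paper Boats): author_id=NULL, no match -> kept with NULL
  - book 3 (Winter Gardens): author_id=NULL, no match -> kept with NULL
  - book 4 (Empty Rooms): author_id=3 -> matches Walker
All 4 rows appear; 2 have NULL author.

SQL:
SELECT a.title, b.name AS author
FROM books a
LEFT JOIN authors b ON a.author_id = b.id

Result:
title            | author
-----------------+-------
The Red Mountain | Walker
Paper Boats      | NULL  
Winter Gardens   | NULL  
Empty Rooms      | Walker


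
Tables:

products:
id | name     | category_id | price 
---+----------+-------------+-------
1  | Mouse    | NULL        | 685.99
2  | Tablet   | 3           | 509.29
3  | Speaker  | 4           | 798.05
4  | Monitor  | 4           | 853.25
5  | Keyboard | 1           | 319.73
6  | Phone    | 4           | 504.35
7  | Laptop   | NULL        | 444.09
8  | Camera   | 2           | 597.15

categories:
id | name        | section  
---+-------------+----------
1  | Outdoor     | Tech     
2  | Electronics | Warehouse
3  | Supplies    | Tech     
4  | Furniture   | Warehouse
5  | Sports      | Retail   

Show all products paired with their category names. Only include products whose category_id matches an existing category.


INNER JOIN keeps only products rows whose category_id matches an id in categories. Walk through each product:
  - product 1 (Mouse): category_id=NULL, no match -> dropped
  - product 2 (Tablet): category_id=3 -> matches Supplies
  - product 3 (Speaker): category_id=4 -> matches Furniture
  - product 4 (Monitor): category_id=4 -> matches Furniture
  - product 5 (Keyboard): category_id=1 -> matches Outdoor
  - product 6 (Phone): category_id=4 -> matches Furniture
  - product 7 (Laptop): category_id=NULL, no match -> dropped
  - product 8 (Camera): category_id=2 -> matches Electronics
So 2 of 8 rows are dropped.

SQL:
SELECT a.name, b.name AS category
FROM products a
INNER JOIN categories b ON a.category_id = b.id

Result:
name     | category   
---------+------------
Tablet   | Supplies   
Speaker  | Furniture  
Monitor  | Furniture  
Keyboard | Outdoor    
Phone    | Furniture  
Camera   | Electronics


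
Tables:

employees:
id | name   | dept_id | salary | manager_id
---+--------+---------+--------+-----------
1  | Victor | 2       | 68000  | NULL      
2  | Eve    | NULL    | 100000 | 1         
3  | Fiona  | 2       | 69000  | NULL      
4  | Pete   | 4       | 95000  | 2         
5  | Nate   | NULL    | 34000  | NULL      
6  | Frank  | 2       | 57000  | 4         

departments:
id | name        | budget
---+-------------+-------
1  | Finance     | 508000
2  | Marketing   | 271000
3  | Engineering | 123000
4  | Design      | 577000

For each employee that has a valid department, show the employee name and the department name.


INNER JOIN keeps only employees rows whose dept_id matches an id in departments. Walk through each employee:
  - employee 1 (Victor): dept_id=2 -> matches Marketing
  - employee 2 (Eve): dept_id=NULL, no match -> dropped
  - employee 3 (Fiona): dept_id=2 -> matches Marketing
  - employee 4 (Pete): dept_id=4 -> matches Design
  - employee 5 (Nate): dept_id=NULL, no match -> dropped
  - employee 6 (Frank): dept_id=2 -> matches Marketing
So 2 of 6 rows are dropped.

SQL:
SELECT a.name, b.name AS department
FROM employees a
INNER JOIN departments b ON a.dept_id = b.id

Result:
name   | department
-------+-----------
Victor | Marketing 
Fiona  | Marketing 
Pete   | Design    
Frank  | Marketing 


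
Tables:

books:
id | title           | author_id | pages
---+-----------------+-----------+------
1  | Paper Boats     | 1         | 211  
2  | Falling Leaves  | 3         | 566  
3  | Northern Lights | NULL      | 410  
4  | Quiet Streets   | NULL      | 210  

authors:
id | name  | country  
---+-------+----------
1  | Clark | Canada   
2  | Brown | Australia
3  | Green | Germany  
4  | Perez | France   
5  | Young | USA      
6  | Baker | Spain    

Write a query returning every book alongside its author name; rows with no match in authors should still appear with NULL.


LEFT JOIN keeps every row from books (the left table); where author_id has no match in authors, the author columns become NULL. Walk through each book:
  - book 1 (Paper Boats): author_id=1 -> matches Clark
  - book 2 (Falling Leaves): author_id=3 -> matches Green
  - book 3 (Northern Lights): author_id=NULL, no match -> kept with NULL
  - book 4 (Quiet Streets): author_id=NULL, no match -> kept with NULL
All 4 rows appear; 2 have NULL author.

SQL:
SELECT a.title, b.name AS author
FROM books a
LEFT JOIN authors b ON a.author_id = b.id

Result:
title           | author
----------------+-------
Paper Boats     | Clark 
Falling Leaves  | Green 
Northern Lights | NULL  
Quiet Streets   | NULL  


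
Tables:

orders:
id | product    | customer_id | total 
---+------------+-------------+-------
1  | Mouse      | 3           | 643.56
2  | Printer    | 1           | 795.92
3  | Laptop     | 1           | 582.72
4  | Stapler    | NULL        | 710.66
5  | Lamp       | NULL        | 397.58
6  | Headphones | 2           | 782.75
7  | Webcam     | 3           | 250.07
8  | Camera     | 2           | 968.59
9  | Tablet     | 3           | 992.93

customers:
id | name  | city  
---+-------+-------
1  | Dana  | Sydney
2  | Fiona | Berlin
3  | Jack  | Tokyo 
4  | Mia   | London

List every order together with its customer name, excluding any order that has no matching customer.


INNER JOIN keeps only orders rows whose customer_id matches an id in customers. Walk through each order:
  - order 1 (Mouse): customer_id=3 -> matches Jack
  - order 2 (Printer): customer_id=1 -> matches Dana
  - order 3 (Laptop): customer_id=1 -> matches Dana
  - order 4 (Stapler): customer_id=NULL, no match -> dropped
  - order 5 (Lamp): customer_id=NULL, no match -> dropped
  - order 6 (Headphones): customer_id=2 -> matches Fiona
  - order 7 (Webcam): customer_id=3 -> matches Jack
  - order 8 (Camera): customer_id=2 -> matches Fiona
  - order 9 (Tablet): customer_id=3 -> matches Jack
So 2 of 9 rows are dropped.

SQL:
SELECT a.product, b.name AS customer
FROM orders a
INNER JOIN customers b ON a.customer_id = b.id

Result:
product    | customer
-----------+---------
Mouse      | Jack    
Printer    | Dana    
Laptop     | Dana    
Headphones | Fiona   
Webcam     | Jack    
Camera     | Fiona   
Tablet     | Jack    


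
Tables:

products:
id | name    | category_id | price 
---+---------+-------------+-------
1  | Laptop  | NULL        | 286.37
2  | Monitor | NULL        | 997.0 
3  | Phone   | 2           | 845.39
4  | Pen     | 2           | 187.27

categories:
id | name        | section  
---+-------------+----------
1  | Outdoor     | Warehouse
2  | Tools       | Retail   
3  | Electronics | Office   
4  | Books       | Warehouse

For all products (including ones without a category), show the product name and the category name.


LEFT JOIN keeps every row from products (the left table); where category_id has no match in categories, the category columns become NULL. Walk through each product:
  - product 1 (Laptop): category_id=NULL, no match -> kept with NULL
  - product 2 (Monitor): category_id=NULL, no match -> kept with NULL
  - product 3 (Phone): category_id=2 -> matches Tools
  - product 4 (Pen): category_id=2 -> matches Tools
All 4 rows appear; 2 have NULL category.

SQL:
SELECT a.name, b.name AS category
FROM products a
LEFT JOIN categories b ON a.category_id = b.id

Result:
name    | category
--------+---------
Laptop  | NULL    
Monitor | NULL    
Phone   | Tools   
Pen     | Tools   


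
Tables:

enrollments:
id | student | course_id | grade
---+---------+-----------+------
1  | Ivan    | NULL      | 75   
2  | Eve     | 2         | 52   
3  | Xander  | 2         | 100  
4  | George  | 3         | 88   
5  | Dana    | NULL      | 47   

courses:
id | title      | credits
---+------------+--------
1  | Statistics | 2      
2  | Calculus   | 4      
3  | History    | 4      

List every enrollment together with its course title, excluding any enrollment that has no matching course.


INNER JOIN keeps only enrollments rows whose course_id matches an id in courses. Walk through each enrollment:
  - enrollment 1 (Ivan): course_id=NULL, no match -> dropped
  - enrollment 2 (Eve): course_id=2 -> matches Calculus
  - enrollment 3 (Xander): course_id=2 -> matches Calculus
  - enrollment 4 (George): course_id=3 -> matches History
  - enrollment 5 (Dana): course_id=NULL, no match -> dropped
So 2 of 5 rows are dropped.

SQL:
SELECT a.student, b.title AS course
FROM enrollments a
INNER JOIN courses b ON a.course_id = b.id

Result:
student | course  
--------+---------
Eve     | Calculus
Xander  | Calculus
George  | History 


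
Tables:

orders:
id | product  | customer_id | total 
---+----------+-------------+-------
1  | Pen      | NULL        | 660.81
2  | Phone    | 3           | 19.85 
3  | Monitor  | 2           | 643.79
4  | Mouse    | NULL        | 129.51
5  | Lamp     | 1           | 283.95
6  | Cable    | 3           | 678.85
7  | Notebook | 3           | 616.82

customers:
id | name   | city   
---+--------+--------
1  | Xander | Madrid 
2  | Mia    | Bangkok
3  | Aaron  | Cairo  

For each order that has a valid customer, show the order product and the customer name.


INNER JOIN keeps only orders rows whose customer_id matches an id in customers. Walk through each order:
  - order 1 (Pen): customer_id=NULL, no match -> dropped
  - order 2 (Phone): customer_id=3 -> matches Aaron
  - order 3 (Monitor): customer_id=2 -> matches Mia
  - order 4 (Mouse): customer_id=NULL, no match -> dropped
  - order 5 (Lamp): customer_id=1 -> matches Xander
  - order 6 (Cable): customer_id=3 -> matches Aaron
  - order 7 (Notebook): customer_id=3 -> matches Aaron
So 2 of 7 rows are dropped.

SQL:
SELECT a.product, b.name AS customer
FROM orders a
INNER JOIN customers b ON a.customer_id = b.id

Result:
product  | customer
---------+---------
Phone    | Aaron   
Monitor  | Mia     
Lamp     | Xander  
Cable    | Aaron   
Notebook | Aaron   
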